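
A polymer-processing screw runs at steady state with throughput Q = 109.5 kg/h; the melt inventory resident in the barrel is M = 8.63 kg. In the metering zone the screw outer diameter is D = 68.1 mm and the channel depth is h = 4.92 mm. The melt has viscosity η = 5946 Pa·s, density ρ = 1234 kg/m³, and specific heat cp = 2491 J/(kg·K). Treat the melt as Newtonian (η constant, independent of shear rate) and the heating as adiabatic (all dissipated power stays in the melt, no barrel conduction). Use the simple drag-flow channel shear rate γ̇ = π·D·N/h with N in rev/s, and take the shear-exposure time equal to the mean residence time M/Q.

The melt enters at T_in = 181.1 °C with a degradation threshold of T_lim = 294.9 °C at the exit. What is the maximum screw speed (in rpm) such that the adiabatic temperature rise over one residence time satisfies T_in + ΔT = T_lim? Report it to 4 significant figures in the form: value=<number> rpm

value=19.87 rpm

Q_s = Q / 3600 = 109.5 / 3600 = 0.0304167 kg/s
t_res = M / Q_s = 8.63 / 0.0304167 = 283.726 s
D = 68.1 mm = 0.0681 m;  h = 4.92 mm = 0.00492 m
Allowable rise: ΔT_a = T_lim − T_in = 294.9 − 181.1 = 113.8 K
γ̇_max² = ΔT_a·ρ·cp/(η·t_res) = 113.8·1234·2491/(5946·283.726) = 207.351 s⁻²
γ̇_max = sqrt(207.351) = 14.3997 s⁻¹
N_max = γ̇_max·h / (π·D) = 14.3997 · 0.00492 / (π · 0.0681) = 0.331148 rev/s = 19.8689 rpm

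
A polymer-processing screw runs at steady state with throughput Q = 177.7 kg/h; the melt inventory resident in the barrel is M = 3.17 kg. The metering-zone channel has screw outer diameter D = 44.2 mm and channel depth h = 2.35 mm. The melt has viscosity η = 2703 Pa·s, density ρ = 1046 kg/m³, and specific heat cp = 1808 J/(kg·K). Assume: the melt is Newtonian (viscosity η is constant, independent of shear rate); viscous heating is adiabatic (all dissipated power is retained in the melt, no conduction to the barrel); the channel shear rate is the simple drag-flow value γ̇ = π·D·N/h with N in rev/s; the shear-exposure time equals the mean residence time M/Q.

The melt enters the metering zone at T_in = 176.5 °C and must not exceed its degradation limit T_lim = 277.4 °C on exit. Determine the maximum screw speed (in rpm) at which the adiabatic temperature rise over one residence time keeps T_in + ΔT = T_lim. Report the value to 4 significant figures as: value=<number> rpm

value=33.67 rpm

Q_s = Q / 3600 = 177.7 / 3600 = 0.0493611 kg/s
t_res = M / Q_s = 3.17 / 0.0493611 = 64.2206 s
Geometry in SI: D = 44.2 mm → 0.0442 m, h = 2.35 mm → 0.00235 m
ΔT_a = T_lim − T_in = 277.4 − 176.5 = 100.9 K
γ̇_max² = ΔT_a·ρ·cp/(η·t_res) = 100.9·1046·1808/(2703·64.2206) = 1099.26 s⁻²
Take the square root: γ̇_max = √(1099.26) = 33.1551 s⁻¹
N_max = γ̇_max h / (πD) = 33.1551·0.00235/(π·0.0442) = 0.561108 rev/s → ×60 = 33.6665 rpm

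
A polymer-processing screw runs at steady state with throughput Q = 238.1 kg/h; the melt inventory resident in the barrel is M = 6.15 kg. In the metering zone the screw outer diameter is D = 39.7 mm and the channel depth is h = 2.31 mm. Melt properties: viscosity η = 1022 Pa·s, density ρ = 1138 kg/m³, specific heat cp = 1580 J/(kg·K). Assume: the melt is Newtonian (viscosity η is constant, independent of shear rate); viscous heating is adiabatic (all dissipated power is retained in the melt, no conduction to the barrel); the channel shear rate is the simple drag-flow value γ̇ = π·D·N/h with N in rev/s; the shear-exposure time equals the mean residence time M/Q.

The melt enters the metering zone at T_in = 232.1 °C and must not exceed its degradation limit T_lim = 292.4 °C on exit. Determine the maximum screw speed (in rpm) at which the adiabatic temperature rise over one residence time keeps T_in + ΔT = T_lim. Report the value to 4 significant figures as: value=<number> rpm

Throughput in SI: Q_s = 238.1 kg/h ÷ 3600 s/h = 0.0661389 kg/s
t_res = M / Q_s = 6.15 ÷ 0.0661389 = 92.9861 s
D = 39.7 mm = 0.0397 m;  h = 2.31 mm = 0.00231 m
Allowable rise: ΔT_a = T_lim − T_in = 292.4 − 232.1 = 60.3 K
γ̇_max² = ΔT_a·ρ·cp / (η·t_res) = [60.3 × 1138 × 1580] / [1022 × 92.9861] = 1140.9 s⁻²
Take the square root: γ̇_max = √(1140.9) = 33.7772 s⁻¹
N_max = γ̇_max h / (πD) = 33.7772·0.00231/(π·0.0397) = 0.625598 rev/s → ×60 = 37.5359 rpm

value=37.54 rpm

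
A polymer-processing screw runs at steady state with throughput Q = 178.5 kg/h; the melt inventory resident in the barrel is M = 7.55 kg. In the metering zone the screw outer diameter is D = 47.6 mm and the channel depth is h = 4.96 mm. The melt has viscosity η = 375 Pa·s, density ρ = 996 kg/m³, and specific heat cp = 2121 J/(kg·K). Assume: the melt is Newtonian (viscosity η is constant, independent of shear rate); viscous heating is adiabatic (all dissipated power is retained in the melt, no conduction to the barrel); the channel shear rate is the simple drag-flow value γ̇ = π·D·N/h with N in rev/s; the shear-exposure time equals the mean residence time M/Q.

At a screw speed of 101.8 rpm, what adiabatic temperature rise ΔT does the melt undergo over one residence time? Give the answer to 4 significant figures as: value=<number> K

Q_s = Q / 3600 = 178.5 / 3600 = 0.0495833 kg/s
t_res = M / Q_s = 7.55 / 0.0495833 = 152.269 s
Geometry in metres: D = 47.6 mm → 0.0476 m, h = 4.96 mm → 0.00496 m; screw speed N = 101.8 rpm = 1.69667 rev/s
γ̇ = π·D·N / h = π · 0.0476 · 1.69667 / 0.00496 = 51.1531 s⁻¹
ΔT = η·γ̇²·t_res / (ρ·cp) = 375 · (51.1531)² · 152.269 / (996 · 2121) = 70.7271 K

value=70.73 K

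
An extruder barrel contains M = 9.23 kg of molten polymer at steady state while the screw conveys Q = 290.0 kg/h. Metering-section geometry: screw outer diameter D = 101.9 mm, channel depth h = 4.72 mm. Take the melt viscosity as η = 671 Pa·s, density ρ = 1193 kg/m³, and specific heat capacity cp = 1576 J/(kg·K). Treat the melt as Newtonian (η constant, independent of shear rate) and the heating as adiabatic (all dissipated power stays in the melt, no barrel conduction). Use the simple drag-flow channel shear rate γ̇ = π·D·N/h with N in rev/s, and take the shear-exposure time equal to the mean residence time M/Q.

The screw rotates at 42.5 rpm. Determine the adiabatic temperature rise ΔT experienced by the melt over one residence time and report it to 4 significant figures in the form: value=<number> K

Throughput in SI: Q_s = 290.0 kg/h ÷ 3600 s/h = 0.0805556 kg/s
t_res = M / Q_s = 9.23 / 0.0805556 = 114.579 s
D = 101.9 mm = 0.1019 m;  h = 4.72 mm = 0.00472 m;  N = 42.5 rpm / 60 = 0.708333 rev/s
γ̇ = π·D·N / h = π · 0.1019 · 0.708333 / 0.00472 = 48.0419 s⁻¹
Adiabatic rise: ΔT = η γ̇² t_res / (ρ cp) = 671·(48.0419)²·114.579 / (1193·1576) = 94.3782 K

value=94.38 K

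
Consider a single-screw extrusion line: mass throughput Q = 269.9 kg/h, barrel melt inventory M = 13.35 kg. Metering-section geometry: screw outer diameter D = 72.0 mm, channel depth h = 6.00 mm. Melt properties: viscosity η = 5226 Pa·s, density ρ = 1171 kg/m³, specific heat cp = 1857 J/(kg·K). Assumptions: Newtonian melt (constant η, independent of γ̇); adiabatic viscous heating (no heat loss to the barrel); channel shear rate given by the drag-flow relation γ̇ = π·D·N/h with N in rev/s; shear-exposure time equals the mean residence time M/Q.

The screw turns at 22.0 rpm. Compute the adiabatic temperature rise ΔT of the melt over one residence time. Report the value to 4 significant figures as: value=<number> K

value=81.77 K

Q_s = Q / 3600 = 269.9 / 3600 = 0.0749722 kg/s
Mean residence time: t_res = M/Q_s = 13.35 kg / 0.0749722 kg/s = 178.066 s
Geometry in metres: D = 72.0 mm → 0.072 m, h = 6.00 mm → 0.006 m; screw speed N = 22.0 rpm = 0.366667 rev/s
Shear rate: γ̇ = πDN/h = π·0.072·0.366667/0.006 = 13.823 s⁻¹
Adiabatic rise: ΔT = η γ̇² t_res / (ρ cp) = 5226·(13.823)²·178.066 / (1171·1857) = 81.7686 K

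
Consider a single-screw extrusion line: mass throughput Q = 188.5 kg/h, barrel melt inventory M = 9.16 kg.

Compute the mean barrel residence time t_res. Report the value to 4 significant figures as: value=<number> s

Q_s = Q / 3600 = 188.5 / 3600 = 0.0523611 kg/s
t_res = M / Q_s = 9.16 / 0.0523611 = 174.939 s

value=174.9 s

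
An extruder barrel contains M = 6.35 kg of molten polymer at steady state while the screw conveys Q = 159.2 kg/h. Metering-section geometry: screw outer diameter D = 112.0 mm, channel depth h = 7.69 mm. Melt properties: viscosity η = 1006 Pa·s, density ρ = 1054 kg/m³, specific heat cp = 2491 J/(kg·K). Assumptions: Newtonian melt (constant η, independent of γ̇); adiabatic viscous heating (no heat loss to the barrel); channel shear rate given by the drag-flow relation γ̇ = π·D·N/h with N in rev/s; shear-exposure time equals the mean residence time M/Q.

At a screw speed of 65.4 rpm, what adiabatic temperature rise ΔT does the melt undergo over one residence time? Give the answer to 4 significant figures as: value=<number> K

Convert throughput: Q = 159.2 kg/h = 159.2/3600 = 0.0442222 kg/s
Mean residence time: t_res = M/Q_s = 6.35 kg / 0.0442222 kg/s = 143.593 s
Geometry in metres: D = 112.0 mm → 0.112 m, h = 7.69 mm → 0.00769 m; screw speed N = 65.4 rpm = 1.09 rev/s
γ̇ = π D N / h = (π)(0.112)(1.09) / 0.00769 = 49.8733 s⁻¹
ΔT = η·γ̇²·t_res / (ρ·cp) = 1006 · (49.8733)² · 143.593 / (1054 · 2491) = 136.853 K

value=136.9 K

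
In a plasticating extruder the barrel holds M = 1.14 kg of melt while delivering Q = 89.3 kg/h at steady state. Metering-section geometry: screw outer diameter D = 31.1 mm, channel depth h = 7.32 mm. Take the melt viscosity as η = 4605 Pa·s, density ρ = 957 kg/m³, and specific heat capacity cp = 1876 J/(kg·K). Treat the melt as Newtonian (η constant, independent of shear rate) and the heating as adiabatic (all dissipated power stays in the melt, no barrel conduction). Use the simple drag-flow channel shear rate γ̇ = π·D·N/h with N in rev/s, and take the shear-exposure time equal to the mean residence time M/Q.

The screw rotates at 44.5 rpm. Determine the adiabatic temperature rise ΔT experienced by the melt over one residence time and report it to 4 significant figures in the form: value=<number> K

Q_s = Q / 3600 = 89.3 / 3600 = 0.0248056 kg/s
t_res = M / Q_s = 1.14 / 0.0248056 = 45.9574 s
Convert to SI: D = 0.0311 m, h = 0.00732 m, N = 44.5/60 = 0.741667 rev/s
γ̇ = π·D·N / h = π · 0.0311 · 0.741667 / 0.00732 = 9.89938 s⁻¹
ΔT = η·γ̇²·t_res/(ρ·cp) = [4605 × 9.89938² × 45.9574] / [957 × 1876] = 11.552 K

value=11.55 K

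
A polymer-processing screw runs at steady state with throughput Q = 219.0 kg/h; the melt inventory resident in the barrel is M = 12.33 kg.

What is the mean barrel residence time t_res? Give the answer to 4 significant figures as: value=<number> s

Convert throughput: Q = 219.0 kg/h = 219.0/3600 = 0.0608333 kg/s
t_res = M / Q_s = 12.33 / 0.0608333 = 202.685 s

value=202.7 s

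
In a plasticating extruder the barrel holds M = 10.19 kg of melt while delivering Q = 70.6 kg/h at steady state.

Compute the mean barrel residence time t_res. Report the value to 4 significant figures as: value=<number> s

value=519.6 s

Throughput in SI: Q_s = 70.6 kg/h ÷ 3600 s/h = 0.0196111 kg/s
Mean residence time: t_res = M/Q_s = 10.19 kg / 0.0196111 kg/s = 519.603 s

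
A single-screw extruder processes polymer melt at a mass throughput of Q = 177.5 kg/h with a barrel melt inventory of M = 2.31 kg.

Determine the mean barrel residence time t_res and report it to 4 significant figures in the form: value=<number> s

value=46.85 s

Convert throughput: Q = 177.5 kg/h = 177.5/3600 = 0.0493056 kg/s
t_res = M / Q_s = 2.31 ÷ 0.0493056 = 46.8507 s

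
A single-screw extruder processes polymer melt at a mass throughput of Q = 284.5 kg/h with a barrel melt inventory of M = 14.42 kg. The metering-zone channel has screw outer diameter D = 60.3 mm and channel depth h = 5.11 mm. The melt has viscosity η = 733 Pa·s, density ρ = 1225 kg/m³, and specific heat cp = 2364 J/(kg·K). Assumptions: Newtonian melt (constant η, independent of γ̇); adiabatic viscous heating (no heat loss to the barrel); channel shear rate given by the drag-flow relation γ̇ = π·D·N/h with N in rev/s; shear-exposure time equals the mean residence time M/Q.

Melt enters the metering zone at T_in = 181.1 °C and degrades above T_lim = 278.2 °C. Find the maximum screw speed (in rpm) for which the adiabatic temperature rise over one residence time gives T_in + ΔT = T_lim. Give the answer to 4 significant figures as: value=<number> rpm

Throughput in SI: Q_s = 284.5 kg/h ÷ 3600 s/h = 0.0790278 kg/s
t_res = M / Q_s = 14.42 ÷ 0.0790278 = 182.467 s
D = 60.3 mm = 0.0603 m;  h = 5.11 mm = 0.00511 m
ΔT_a = T_lim − T_in = 278.2 °C − 181.1 °C = 97.1 K
γ̇_max² = ΔT_a·ρ·cp / (η·t_res) = [97.1 × 1225 × 2364] / [733 × 182.467] = 2102.39 s⁻²
γ̇_max = √2102.39 = 45.8518 s⁻¹
N_max = γ̇_max·h / (π·D) = 45.8518 · 0.00511 / (π · 0.0603) = 1.23683 rev/s = 74.2099 rpm

value=74.21 rpm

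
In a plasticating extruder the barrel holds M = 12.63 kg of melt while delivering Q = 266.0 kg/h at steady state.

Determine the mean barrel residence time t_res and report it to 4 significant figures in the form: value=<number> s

value=170.9 s

Throughput in SI: Q_s = 266.0 kg/h ÷ 3600 s/h = 0.0738889 kg/s
t_res = M / Q_s = 12.63 ÷ 0.0738889 = 170.932 s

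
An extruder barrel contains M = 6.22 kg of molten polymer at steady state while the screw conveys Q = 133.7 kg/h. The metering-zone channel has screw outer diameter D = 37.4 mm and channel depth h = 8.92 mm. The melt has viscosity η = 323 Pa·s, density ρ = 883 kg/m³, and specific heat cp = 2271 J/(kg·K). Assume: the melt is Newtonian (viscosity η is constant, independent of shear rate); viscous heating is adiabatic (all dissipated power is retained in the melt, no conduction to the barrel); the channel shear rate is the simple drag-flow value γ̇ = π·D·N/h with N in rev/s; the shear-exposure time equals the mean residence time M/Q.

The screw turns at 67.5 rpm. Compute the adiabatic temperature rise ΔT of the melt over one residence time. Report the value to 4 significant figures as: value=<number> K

Q_s = Q / 3600 = 133.7 / 3600 = 0.0371389 kg/s
Mean residence time: t_res = M/Q_s = 6.22 kg / 0.0371389 kg/s = 167.479 s
D = 37.4 mm = 0.0374 m;  h = 8.92 mm = 0.00892 m;  N = 67.5 rpm / 60 = 1.125 rev/s
γ̇ = π·D·N / h = π · 0.0374 · 1.125 / 0.00892 = 14.8187 s⁻¹
ΔT = η·γ̇²·t_res / (ρ·cp) = 323 · (14.8187)² · 167.479 / (883 · 2271) = 5.92386 K

value=5.924 K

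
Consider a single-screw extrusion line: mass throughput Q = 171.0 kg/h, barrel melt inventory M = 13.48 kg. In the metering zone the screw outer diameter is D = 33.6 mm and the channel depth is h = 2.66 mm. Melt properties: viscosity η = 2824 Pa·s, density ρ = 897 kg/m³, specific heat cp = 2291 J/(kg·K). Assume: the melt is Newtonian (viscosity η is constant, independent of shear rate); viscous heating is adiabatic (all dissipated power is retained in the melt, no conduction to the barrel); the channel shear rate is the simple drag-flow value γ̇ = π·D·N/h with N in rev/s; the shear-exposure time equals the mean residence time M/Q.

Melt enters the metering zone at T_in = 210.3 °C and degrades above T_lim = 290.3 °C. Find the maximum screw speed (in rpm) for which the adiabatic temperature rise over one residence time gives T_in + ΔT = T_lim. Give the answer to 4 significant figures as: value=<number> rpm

value=21.66 rpm

Throughput in SI: Q_s = 171.0 kg/h ÷ 3600 s/h = 0.0475 kg/s
t_res = M / Q_s = 13.48 / 0.0475 = 283.789 s
D = 33.6 mm = 0.0336 m;  h = 2.66 mm = 0.00266 m
Allowable rise: ΔT_a = T_lim − T_in = 290.3 − 210.3 = 80 K
γ̇_max² = ΔT_a·ρ·cp/(η·t_res) = 80·897·2291/(2824·283.789) = 205.138 s⁻²
γ̇_max = sqrt(205.138) = 14.3226 s⁻¹
N_max = γ̇_max h / (πD) = 14.3226·0.00266/(π·0.0336) = 0.360924 rev/s → ×60 = 21.6554 rpm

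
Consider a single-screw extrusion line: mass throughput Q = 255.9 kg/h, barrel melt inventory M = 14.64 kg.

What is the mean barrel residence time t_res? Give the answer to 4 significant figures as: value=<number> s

Convert throughput: Q = 255.9 kg/h = 255.9/3600 = 0.0710833 kg/s
t_res = M / Q_s = 14.64 / 0.0710833 = 205.955 s

value=206.0 s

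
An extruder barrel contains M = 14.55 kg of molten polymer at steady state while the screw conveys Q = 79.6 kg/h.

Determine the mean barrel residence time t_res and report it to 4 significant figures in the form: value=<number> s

Convert throughput: Q = 79.6 kg/h = 79.6/3600 = 0.0221111 kg/s
t_res = M / Q_s = 14.55 / 0.0221111 = 658.04 s

value=658.0 s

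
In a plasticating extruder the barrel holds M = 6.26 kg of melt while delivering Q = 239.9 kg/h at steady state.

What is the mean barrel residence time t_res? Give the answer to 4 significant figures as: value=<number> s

Convert throughput: Q = 239.9 kg/h = 239.9/3600 = 0.0666389 kg/s
Mean residence time: t_res = M/Q_s = 6.26 kg / 0.0666389 kg/s = 93.9391 s

value=93.94 s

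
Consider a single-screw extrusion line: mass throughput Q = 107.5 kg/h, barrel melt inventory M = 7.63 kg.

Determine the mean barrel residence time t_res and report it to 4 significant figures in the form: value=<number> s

value=255.5 s

Throughput in SI: Q_s = 107.5 kg/h ÷ 3600 s/h = 0.0298611 kg/s
Mean residence time: t_res = M/Q_s = 7.63 kg / 0.0298611 kg/s = 255.516 s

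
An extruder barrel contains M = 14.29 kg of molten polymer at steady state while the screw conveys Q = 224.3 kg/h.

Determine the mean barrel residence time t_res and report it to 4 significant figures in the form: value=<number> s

value=229.4 s

Q_s = Q / 3600 = 224.3 / 3600 = 0.0623056 kg/s
t_res = M / Q_s = 14.29 / 0.0623056 = 229.354 s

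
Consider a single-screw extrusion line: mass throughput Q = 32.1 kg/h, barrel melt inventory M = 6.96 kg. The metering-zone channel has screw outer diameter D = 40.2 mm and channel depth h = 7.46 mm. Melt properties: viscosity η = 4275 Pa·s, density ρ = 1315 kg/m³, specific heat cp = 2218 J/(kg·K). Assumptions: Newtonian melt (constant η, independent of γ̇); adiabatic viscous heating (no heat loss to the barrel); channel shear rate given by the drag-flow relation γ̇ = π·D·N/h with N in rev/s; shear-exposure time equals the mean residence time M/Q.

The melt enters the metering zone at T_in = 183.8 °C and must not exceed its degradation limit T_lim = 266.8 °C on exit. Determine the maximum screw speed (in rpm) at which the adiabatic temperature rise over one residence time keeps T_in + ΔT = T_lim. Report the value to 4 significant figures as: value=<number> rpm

Q_s = Q / 3600 = 32.1 / 3600 = 0.00891667 kg/s
t_res = M / Q_s = 6.96 ÷ 0.00891667 = 780.561 s
D = 40.2 mm = 0.0402 m;  h = 7.46 mm = 0.00746 m
ΔT_a = T_lim − T_in = 266.8 °C − 183.8 °C = 83 K
γ̇_max² = ΔT_a·ρ·cp/(η·t_res) = 83·1315·2218/(4275·780.561) = 72.5475 s⁻²
γ̇_max = sqrt(72.5475) = 8.51748 s⁻¹
Solve γ̇ = πDN/h for N: N_max = γ̇_max·h/(π·D) = 8.51748 × 0.00746 / (π × 0.0402) = 0.503123 rev/s = 30.1874 rpm

value=30.19 rpm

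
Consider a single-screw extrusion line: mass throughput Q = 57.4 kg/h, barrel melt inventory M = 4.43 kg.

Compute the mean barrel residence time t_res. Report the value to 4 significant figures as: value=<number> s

Throughput in SI: Q_s = 57.4 kg/h ÷ 3600 s/h = 0.0159444 kg/s
Mean residence time: t_res = M/Q_s = 4.43 kg / 0.0159444 kg/s = 277.84 s

value=277.8 s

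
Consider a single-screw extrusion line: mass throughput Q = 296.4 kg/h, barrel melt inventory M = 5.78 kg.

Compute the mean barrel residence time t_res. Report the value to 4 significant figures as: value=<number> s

value=70.20 s

Convert throughput: Q = 296.4 kg/h = 296.4/3600 = 0.0823333 kg/s
Mean residence time: t_res = M/Q_s = 5.78 kg / 0.0823333 kg/s = 70.2024 s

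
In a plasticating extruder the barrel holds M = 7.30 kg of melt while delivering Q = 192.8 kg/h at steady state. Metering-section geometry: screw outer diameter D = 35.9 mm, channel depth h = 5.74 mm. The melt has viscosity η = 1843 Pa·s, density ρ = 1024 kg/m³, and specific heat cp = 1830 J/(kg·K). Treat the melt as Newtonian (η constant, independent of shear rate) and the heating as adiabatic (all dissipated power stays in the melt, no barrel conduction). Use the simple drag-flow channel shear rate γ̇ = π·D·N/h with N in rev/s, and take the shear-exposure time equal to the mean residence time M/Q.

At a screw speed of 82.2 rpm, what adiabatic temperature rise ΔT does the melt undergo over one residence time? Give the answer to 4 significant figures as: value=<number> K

Q_s = Q / 3600 = 192.8 / 3600 = 0.0535556 kg/s
Mean residence time: t_res = M/Q_s = 7.30 kg / 0.0535556 kg/s = 136.307 s
D = 35.9 mm = 0.0359 m;  h = 5.74 mm = 0.00574 m;  N = 82.2 rpm / 60 = 1.37 rev/s
Shear rate: γ̇ = πDN/h = π·0.0359·1.37/0.00574 = 26.9186 s⁻¹
Adiabatic rise: ΔT = η γ̇² t_res / (ρ cp) = 1843·(26.9186)²·136.307 / (1024·1830) = 97.1401 K

value=97.14 K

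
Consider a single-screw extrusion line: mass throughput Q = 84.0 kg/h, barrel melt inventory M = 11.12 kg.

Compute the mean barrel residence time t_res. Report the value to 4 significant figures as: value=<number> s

Throughput in SI: Q_s = 84.0 kg/h ÷ 3600 s/h = 0.0233333 kg/s
t_res = M / Q_s = 11.12 ÷ 0.0233333 = 476.571 s

value=476.6 s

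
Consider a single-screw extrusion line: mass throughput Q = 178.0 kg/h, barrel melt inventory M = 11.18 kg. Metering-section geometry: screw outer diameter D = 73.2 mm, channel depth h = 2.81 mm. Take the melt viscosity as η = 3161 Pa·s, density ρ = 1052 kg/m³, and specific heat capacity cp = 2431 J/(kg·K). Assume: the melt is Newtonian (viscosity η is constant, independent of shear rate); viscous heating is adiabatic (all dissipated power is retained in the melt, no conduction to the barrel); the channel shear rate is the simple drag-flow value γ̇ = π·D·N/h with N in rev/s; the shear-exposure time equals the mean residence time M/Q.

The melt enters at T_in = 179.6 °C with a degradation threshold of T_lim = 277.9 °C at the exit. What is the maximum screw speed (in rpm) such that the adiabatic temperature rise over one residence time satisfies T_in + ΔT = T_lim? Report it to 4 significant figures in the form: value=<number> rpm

Throughput in SI: Q_s = 178.0 kg/h ÷ 3600 s/h = 0.0494444 kg/s
Mean residence time: t_res = M/Q_s = 11.18 kg / 0.0494444 kg/s = 226.112 s
Convert to metres: D = 0.0732 m, h = 0.00281 m
ΔT_a = T_lim − T_in = 277.9 − 179.6 = 98.3 K
Invert ΔT = ηγ̇²t_res/(ρcp) for γ̇: γ̇_max² = ΔT_a ρ cp / (η t_res) = 98.3·1052·2431 / (3161·226.112) = 351.727 s⁻²
Take the square root: γ̇_max = √(351.727) = 18.7544 s⁻¹
N_max = γ̇_max h / (πD) = 18.7544·0.00281/(π·0.0732) = 0.229165 rev/s → ×60 = 13.7499 rpm

value=13.75 rpm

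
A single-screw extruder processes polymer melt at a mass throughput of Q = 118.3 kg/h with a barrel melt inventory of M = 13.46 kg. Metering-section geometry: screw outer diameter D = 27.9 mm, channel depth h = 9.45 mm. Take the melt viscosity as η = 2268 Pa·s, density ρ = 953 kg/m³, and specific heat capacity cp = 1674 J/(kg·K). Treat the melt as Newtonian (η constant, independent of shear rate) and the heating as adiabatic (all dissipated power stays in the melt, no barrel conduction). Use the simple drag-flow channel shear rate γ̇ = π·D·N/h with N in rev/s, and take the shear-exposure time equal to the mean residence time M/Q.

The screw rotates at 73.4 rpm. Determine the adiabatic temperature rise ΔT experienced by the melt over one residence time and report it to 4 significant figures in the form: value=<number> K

Throughput in SI: Q_s = 118.3 kg/h ÷ 3600 s/h = 0.0328611 kg/s
t_res = M / Q_s = 13.46 ÷ 0.0328611 = 409.603 s
Convert to SI: D = 0.0279 m, h = 0.00945 m, N = 73.4/60 = 1.22333 rev/s
γ̇ = π D N / h = (π)(0.0279)(1.22333) / 0.00945 = 11.3466 s⁻¹
ΔT = η·γ̇²·t_res / (ρ·cp) = 2268 · (11.3466)² · 409.603 / (953 · 1674) = 74.9707 K

value=74.97 K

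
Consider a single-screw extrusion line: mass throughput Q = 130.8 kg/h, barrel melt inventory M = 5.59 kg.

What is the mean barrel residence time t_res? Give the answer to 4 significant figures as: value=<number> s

value=153.9 s

Convert throughput: Q = 130.8 kg/h = 130.8/3600 = 0.0363333 kg/s
Mean residence time: t_res = M/Q_s = 5.59 kg / 0.0363333 kg/s = 153.853 s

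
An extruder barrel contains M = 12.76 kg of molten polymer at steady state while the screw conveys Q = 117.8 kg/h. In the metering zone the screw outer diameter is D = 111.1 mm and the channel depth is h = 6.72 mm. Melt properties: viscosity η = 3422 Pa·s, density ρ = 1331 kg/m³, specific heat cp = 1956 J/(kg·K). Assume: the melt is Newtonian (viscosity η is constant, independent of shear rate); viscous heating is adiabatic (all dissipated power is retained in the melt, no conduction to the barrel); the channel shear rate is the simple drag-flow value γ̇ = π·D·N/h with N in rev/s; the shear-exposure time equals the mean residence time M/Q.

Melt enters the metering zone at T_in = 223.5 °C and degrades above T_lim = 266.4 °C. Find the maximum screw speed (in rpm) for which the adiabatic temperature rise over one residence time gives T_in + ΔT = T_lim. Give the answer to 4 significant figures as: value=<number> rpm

Convert throughput: Q = 117.8 kg/h = 117.8/3600 = 0.0327222 kg/s
t_res = M / Q_s = 12.76 / 0.0327222 = 389.949 s
D = 111.1 mm = 0.1111 m;  h = 6.72 mm = 0.00672 m
ΔT_a = T_lim − T_in = 266.4 − 223.5 = 42.9 K
γ̇_max² = ΔT_a·ρ·cp / (η·t_res) = [42.9 × 1331 × 1956] / [3422 × 389.949] = 83.6982 s⁻²
Take the square root: γ̇_max = √(83.6982) = 9.14867 s⁻¹
Solve γ̇ = πDN/h for N: N_max = γ̇_max·h/(π·D) = 9.14867 × 0.00672 / (π × 0.1111) = 0.176142 rev/s = 10.5685 rpm

value=10.57 rpm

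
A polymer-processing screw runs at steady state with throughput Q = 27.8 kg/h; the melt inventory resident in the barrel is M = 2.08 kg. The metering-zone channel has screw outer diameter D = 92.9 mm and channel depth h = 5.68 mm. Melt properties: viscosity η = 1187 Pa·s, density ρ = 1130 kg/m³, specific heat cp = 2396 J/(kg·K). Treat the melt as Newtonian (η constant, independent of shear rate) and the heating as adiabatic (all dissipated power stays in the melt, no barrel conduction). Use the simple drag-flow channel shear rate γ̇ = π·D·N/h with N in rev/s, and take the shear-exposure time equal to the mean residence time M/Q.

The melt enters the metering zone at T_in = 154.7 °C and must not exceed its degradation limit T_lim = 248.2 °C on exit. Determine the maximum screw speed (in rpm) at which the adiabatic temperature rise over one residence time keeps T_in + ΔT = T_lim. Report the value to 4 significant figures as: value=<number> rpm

Throughput in SI: Q_s = 27.8 kg/h ÷ 3600 s/h = 0.00772222 kg/s
t_res = M / Q_s = 2.08 / 0.00772222 = 269.353 s
Convert to metres: D = 0.0929 m, h = 0.00568 m
ΔT_a = T_lim − T_in = 248.2 − 154.7 = 93.5 K
Invert ΔT = ηγ̇²t_res/(ρcp) for γ̇: γ̇_max² = ΔT_a ρ cp / (η t_res) = 93.5·1130·2396 / (1187·269.353) = 791.781 s⁻²
γ̇_max = sqrt(791.781) = 28.1386 s⁻¹
N_max = γ̇_max·h / (π·D) = 28.1386 · 0.00568 / (π · 0.0929) = 0.547628 rev/s = 32.8577 rpm

value=32.86 rpm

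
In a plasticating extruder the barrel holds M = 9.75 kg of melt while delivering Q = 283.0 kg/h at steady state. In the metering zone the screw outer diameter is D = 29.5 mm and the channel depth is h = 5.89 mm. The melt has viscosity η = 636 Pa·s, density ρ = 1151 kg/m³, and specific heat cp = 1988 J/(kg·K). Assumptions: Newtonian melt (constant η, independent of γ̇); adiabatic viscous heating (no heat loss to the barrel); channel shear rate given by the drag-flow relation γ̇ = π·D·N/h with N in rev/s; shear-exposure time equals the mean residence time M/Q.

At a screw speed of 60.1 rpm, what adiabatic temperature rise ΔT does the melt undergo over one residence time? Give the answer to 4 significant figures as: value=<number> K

Throughput in SI: Q_s = 283.0 kg/h ÷ 3600 s/h = 0.0786111 kg/s
t_res = M / Q_s = 9.75 / 0.0786111 = 124.028 s
Geometry in metres: D = 29.5 mm → 0.0295 m, h = 5.89 mm → 0.00589 m; screw speed N = 60.1 rpm = 1.00167 rev/s
γ̇ = π D N / h = (π)(0.0295)(1.00167) / 0.00589 = 15.7609 s⁻¹
ΔT = η·γ̇²·t_res / (ρ·cp) = 636 · (15.7609)² · 124.028 / (1151 · 1988) = 8.56339 K

value=8.563 K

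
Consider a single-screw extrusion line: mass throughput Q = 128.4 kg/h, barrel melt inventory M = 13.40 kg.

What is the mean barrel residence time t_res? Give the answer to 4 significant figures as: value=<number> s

value=375.7 s

Throughput in SI: Q_s = 128.4 kg/h ÷ 3600 s/h = 0.0356667 kg/s
Mean residence time: t_res = M/Q_s = 13.40 kg / 0.0356667 kg/s = 375.701 s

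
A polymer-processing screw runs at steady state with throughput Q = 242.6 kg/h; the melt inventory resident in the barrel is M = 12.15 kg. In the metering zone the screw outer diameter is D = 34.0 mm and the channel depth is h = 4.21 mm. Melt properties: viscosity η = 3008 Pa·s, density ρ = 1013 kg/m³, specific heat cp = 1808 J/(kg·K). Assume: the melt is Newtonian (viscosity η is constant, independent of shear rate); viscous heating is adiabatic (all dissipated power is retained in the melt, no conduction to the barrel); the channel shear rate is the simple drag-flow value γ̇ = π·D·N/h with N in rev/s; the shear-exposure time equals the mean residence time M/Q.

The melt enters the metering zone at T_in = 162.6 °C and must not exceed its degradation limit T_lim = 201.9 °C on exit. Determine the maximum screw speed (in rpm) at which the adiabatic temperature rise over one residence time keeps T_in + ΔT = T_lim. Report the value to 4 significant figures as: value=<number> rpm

Q_s = Q / 3600 = 242.6 / 3600 = 0.0673889 kg/s
t_res = M / Q_s = 12.15 / 0.0673889 = 180.297 s
D = 34.0 mm = 0.034 m;  h = 4.21 mm = 0.00421 m
ΔT_a = T_lim − T_in = 201.9 °C − 162.6 °C = 39.3 K
γ̇_max² = ΔT_a·ρ·cp/(η·t_res) = 39.3·1013·1808/(3008·180.297) = 132.719 s⁻²
Take the square root: γ̇_max = √(132.719) = 11.5204 s⁻¹
N_max = γ̇_max h / (πD) = 11.5204·0.00421/(π·0.034) = 0.454068 rev/s → ×60 = 27.2441 rpm

value=27.24 rpm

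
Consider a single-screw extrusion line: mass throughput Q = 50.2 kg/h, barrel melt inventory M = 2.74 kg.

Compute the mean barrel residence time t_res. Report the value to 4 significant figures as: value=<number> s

value=196.5 s

Throughput in SI: Q_s = 50.2 kg/h ÷ 3600 s/h = 0.0139444 kg/s
t_res = M / Q_s = 2.74 ÷ 0.0139444 = 196.494 s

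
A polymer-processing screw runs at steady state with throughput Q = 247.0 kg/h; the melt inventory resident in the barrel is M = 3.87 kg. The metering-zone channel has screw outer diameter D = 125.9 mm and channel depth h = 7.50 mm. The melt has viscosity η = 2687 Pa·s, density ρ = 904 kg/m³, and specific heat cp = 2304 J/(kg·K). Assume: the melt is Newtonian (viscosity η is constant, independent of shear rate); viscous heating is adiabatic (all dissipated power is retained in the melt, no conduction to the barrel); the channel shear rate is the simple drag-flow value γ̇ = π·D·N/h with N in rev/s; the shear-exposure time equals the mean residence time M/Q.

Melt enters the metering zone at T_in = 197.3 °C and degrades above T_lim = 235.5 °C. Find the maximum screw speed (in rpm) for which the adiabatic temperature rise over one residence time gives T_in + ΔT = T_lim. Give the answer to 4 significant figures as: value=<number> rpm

value=26.07 rpm

Throughput in SI: Q_s = 247.0 kg/h ÷ 3600 s/h = 0.0686111 kg/s
Mean residence time: t_res = M/Q_s = 3.87 kg / 0.0686111 kg/s = 56.4049 s
D = 125.9 mm = 0.1259 m;  h = 7.50 mm = 0.0075 m
Allowable rise: ΔT_a = T_lim − T_in = 235.5 − 197.3 = 38.2 K
γ̇_max² = ΔT_a·ρ·cp / (η·t_res) = [38.2 × 904 × 2304] / [2687 × 56.4049] = 524.965 s⁻²
Take the square root: γ̇_max = √(524.965) = 22.9121 s⁻¹
N_max = γ̇_max·h / (π·D) = 22.9121 · 0.0075 / (π · 0.1259) = 0.434461 rev/s = 26.0677 rpm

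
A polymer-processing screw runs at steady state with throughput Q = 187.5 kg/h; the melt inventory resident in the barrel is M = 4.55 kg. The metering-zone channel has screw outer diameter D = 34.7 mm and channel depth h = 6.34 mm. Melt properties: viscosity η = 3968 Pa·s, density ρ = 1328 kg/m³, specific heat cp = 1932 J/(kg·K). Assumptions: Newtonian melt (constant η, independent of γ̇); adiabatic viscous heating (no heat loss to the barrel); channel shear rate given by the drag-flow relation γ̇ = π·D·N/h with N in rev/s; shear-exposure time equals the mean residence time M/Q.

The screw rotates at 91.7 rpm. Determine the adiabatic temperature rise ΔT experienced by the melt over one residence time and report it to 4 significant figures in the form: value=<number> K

value=93.30 K

Convert throughput: Q = 187.5 kg/h = 187.5/3600 = 0.0520833 kg/s
t_res = M / Q_s = 4.55 ÷ 0.0520833 = 87.36 s
Convert to SI: D = 0.0347 m, h = 0.00634 m, N = 91.7/60 = 1.52833 rev/s
γ̇ = π·D·N / h = π · 0.0347 · 1.52833 / 0.00634 = 26.279 s⁻¹
ΔT = η·γ̇²·t_res / (ρ·cp) = 3968 · (26.279)² · 87.36 / (1328 · 1932) = 93.303 K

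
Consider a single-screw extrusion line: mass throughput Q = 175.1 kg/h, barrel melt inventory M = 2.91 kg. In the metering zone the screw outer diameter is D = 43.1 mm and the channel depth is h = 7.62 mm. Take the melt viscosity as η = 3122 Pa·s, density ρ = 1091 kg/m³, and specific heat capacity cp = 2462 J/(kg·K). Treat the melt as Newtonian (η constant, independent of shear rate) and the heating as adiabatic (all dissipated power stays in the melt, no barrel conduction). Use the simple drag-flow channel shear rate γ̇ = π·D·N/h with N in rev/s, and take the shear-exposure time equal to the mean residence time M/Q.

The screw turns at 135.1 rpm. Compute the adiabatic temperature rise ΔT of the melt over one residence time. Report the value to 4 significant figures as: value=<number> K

value=111.3 K

Q_s = Q / 3600 = 175.1 / 3600 = 0.0486389 kg/s
Mean residence time: t_res = M/Q_s = 2.91 kg / 0.0486389 kg/s = 59.8287 s
D = 43.1 mm = 0.0431 m;  h = 7.62 mm = 0.00762 m;  N = 135.1 rpm / 60 = 2.25167 rev/s
γ̇ = π·D·N / h = π · 0.0431 · 2.25167 / 0.00762 = 40.0107 s⁻¹
ΔT = η·γ̇²·t_res/(ρ·cp) = [3122 × 40.0107² × 59.8287] / [1091 × 2462] = 111.322 K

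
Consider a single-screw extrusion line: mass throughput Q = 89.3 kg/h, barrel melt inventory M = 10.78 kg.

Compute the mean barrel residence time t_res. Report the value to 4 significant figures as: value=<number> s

value=434.6 s

Convert throughput: Q = 89.3 kg/h = 89.3/3600 = 0.0248056 kg/s
t_res = M / Q_s = 10.78 ÷ 0.0248056 = 434.58 s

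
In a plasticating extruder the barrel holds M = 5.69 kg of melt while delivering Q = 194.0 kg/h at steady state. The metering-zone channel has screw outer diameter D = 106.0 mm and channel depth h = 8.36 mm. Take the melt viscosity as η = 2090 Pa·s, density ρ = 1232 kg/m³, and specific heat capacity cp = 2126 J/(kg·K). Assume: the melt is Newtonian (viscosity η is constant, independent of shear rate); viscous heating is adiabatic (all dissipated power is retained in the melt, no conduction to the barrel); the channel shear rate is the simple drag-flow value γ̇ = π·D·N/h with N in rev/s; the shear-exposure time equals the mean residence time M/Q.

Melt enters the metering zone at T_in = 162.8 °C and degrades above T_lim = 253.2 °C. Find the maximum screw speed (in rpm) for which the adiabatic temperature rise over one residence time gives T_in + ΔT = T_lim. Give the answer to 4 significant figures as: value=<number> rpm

Q_s = Q / 3600 = 194.0 / 3600 = 0.0538889 kg/s
Mean residence time: t_res = M/Q_s = 5.69 kg / 0.0538889 kg/s = 105.588 s
Convert to metres: D = 0.106 m, h = 0.00836 m
ΔT_a = T_lim − T_in = 253.2 °C − 162.8 °C = 90.4 K
γ̇_max² = ΔT_a·ρ·cp / (η·t_res) = [90.4 × 1232 × 2126] / [2090 × 105.588] = 1072.96 s⁻²
γ̇_max = √1072.96 = 32.7561 s⁻¹
N_max = γ̇_max h / (πD) = 32.7561·0.00836/(π·0.106) = 0.822322 rev/s → ×60 = 49.3393 rpm

value=49.34 rpm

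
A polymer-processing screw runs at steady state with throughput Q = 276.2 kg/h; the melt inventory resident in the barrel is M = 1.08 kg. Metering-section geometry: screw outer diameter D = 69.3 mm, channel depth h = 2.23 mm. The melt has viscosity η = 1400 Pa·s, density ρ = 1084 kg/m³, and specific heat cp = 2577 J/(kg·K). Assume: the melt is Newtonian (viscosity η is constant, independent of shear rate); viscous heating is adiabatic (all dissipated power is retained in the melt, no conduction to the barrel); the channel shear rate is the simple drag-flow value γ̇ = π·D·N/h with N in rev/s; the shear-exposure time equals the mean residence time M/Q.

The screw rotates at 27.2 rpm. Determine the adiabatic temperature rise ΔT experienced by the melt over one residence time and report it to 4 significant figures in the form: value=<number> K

Convert throughput: Q = 276.2 kg/h = 276.2/3600 = 0.0767222 kg/s
t_res = M / Q_s = 1.08 / 0.0767222 = 14.0768 s
Convert to SI: D = 0.0693 m, h = 0.00223 m, N = 27.2/60 = 0.453333 rev/s
γ̇ = π D N / h = (π)(0.0693)(0.453333) / 0.00223 = 44.2584 s⁻¹
Adiabatic rise: ΔT = η γ̇² t_res / (ρ cp) = 1400·(44.2584)²·14.0768 / (1084·2577) = 13.8191 K

value=13.82 K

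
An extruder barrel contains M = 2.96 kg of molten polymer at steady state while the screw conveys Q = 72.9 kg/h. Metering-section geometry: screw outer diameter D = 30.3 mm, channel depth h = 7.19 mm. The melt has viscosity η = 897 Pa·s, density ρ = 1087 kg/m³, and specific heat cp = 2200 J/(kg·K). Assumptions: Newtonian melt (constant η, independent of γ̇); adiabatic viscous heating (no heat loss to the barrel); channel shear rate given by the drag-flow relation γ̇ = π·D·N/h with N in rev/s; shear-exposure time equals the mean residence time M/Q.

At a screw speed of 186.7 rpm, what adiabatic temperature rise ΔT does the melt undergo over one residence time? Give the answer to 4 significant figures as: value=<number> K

Q_s = Q / 3600 = 72.9 / 3600 = 0.02025 kg/s
Mean residence time: t_res = M/Q_s = 2.96 kg / 0.02025 kg/s = 146.173 s
Convert to SI: D = 0.0303 m, h = 0.00719 m, N = 186.7/60 = 3.11167 rev/s
γ̇ = π·D·N / h = π · 0.0303 · 3.11167 / 0.00719 = 41.1962 s⁻¹
ΔT = η·γ̇²·t_res/(ρ·cp) = [897 × 41.1962² × 146.173] / [1087 × 2200] = 93.0508 K

value=93.05 K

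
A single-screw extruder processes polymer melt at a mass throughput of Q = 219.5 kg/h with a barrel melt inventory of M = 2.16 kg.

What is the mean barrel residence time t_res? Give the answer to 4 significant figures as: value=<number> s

Convert throughput: Q = 219.5 kg/h = 219.5/3600 = 0.0609722 kg/s
t_res = M / Q_s = 2.16 / 0.0609722 = 35.426 s

value=35.43 s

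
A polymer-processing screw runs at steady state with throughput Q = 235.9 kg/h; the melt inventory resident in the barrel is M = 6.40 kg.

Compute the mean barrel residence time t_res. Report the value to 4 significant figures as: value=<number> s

value=97.67 s

Throughput in SI: Q_s = 235.9 kg/h ÷ 3600 s/h = 0.0655278 kg/s
Mean residence time: t_res = M/Q_s = 6.40 kg / 0.0655278 kg/s = 97.6685 s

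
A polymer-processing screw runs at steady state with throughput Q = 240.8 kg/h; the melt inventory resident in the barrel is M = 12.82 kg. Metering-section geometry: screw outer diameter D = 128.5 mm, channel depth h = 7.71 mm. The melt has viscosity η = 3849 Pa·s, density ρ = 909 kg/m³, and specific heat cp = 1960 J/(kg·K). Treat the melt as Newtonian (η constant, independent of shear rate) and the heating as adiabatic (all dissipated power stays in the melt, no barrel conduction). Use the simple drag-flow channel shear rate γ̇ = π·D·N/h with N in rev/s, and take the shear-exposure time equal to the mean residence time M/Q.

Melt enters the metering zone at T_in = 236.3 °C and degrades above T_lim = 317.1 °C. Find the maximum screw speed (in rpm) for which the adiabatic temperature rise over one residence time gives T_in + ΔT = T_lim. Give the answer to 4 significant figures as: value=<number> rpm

value=16.01 rpm

Q_s = Q / 3600 = 240.8 / 3600 = 0.0668889 kg/s
Mean residence time: t_res = M/Q_s = 12.82 kg / 0.0668889 kg/s = 191.661 s
Convert to metres: D = 0.1285 m, h = 0.00771 m
ΔT_a = T_lim − T_in = 317.1 − 236.3 = 80.8 K
Invert ΔT = ηγ̇²t_res/(ρcp) for γ̇: γ̇_max² = ΔT_a ρ cp / (η t_res) = 80.8·909·1960 / (3849·191.661) = 195.141 s⁻²
Take the square root: γ̇_max = √(195.141) = 13.9693 s⁻¹
Solve γ̇ = πDN/h for N: N_max = γ̇_max·h/(π·D) = 13.9693 × 0.00771 / (π × 0.1285) = 0.266794 rev/s = 16.0076 rpm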